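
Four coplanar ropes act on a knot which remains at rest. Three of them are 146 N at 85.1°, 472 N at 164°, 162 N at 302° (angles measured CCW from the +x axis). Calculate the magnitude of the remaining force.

Sum the known components: ΣF_x = -355.4 N, ΣF_y = 138.2 N.
For equilibrium the remaining force must supply (−ΣF_x, −ΣF_y) = (355.4, -138.2) N.
Magnitude = √((355.4)² + (-138.2)²) = 381.3 N; direction = atan2(-138.2, 355.4) = 338.8°.

F ≈ 381 N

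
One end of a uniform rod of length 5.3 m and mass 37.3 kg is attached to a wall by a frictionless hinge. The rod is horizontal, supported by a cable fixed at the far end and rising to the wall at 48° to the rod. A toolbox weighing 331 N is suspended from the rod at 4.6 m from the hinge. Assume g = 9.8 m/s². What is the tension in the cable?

T ≈ 633 N

Take torques about the hinge: T sin 48° · 5.3 = 37.3×9.8×2.65 + 331×4.6 = 2491.3 N·m.
So T = 2491.3 / (0.7431 × 5.3) = 632.52 N.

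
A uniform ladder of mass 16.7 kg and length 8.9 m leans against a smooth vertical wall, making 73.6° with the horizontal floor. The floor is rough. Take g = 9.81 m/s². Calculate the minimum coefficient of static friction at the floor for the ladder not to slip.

μ_min ≈ 0.147

ΣF_y = 0: N_floor = 16.7×9.81 = 163.83 N.
Torques about the foot: N_wall · 8.9 sin 73.6° = 16.7×9.81×4.45 cos 73.6° → N_wall = 24.108 N.
ΣF_x = 0: f_floor = N_wall = 24.108 N.
μ_min = f_floor / N_floor = 24.108 / 163.83 = 0.1472.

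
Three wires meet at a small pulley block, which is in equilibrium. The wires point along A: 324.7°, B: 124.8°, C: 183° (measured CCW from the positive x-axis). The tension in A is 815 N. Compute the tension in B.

Resolve: ΣF_x = 815 cos 324.7° + T_B cos 124.8° + T_C cos 183° = 0.
        ΣF_y = 815 sin 324.7° + T_B sin 124.8° + T_C sin 183° = 0.
The known terms sum to (665.2, -471) N, so -0.5707 T_B − 0.9986 T_C = -665.2 and 0.8211 T_B − 0.0523 T_C = 471.
Solving simultaneously: T_B = 594.3 N, T_C = 326.4 N.

T_B ≈ 594 N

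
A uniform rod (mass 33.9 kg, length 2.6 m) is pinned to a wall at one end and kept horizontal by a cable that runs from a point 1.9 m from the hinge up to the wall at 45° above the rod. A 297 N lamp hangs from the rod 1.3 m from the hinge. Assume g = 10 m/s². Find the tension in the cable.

Take torques about the hinge: T sin 45° · 1.9 = 33.9×10×1.3 + 297×1.3 = 826.8 N·m.
So T = 826.8 / (0.7071 × 1.9) = 615.41 N.

T ≈ 615 N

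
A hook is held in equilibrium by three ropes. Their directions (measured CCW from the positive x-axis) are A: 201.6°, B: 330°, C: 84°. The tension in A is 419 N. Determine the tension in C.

T_C ≈ 359 N

Resolve: ΣF_x = 419 cos 201.6° + T_B cos 330° + T_C cos 84° = 0.
        ΣF_y = 419 sin 201.6° + T_B sin 330° + T_C sin 84° = 0.
The known terms sum to (-389.6, -154.2) N, so 0.8660 T_B + 0.1045 T_C = 389.6 and -0.5000 T_B + 0.9945 T_C = 154.2.
Solving simultaneously: T_B = 406.5 N, T_C = 359.4 N.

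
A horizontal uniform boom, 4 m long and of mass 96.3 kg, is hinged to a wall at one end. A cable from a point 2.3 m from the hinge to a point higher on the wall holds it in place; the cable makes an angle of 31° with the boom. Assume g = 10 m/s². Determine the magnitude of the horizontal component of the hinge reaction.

Take torques about the hinge: T sin 31° · 2.3 = 96.3×10×2 = 1926 N·m.
So T = 1926 / (0.5150 × 2.3) = 1625.9 N.
ΣF_x = 0: H_x = T cos 31° = 1393.7 N.

H_x ≈ 1390 N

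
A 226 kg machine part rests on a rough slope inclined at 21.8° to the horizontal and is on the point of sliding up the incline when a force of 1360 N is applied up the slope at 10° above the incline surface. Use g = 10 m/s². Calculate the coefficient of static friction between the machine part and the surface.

μ ≈ 0.269

On the verge of sliding up the incline, friction is at its maximum μN and acts down the slope.
Perpendicular to incline: N = W cos 21.8° − P sin 10° = 2098 − 236.2 = 1862 N.
Along incline: P cos 10° − μN = W sin 21.8° → μ = −(W sin 21.8° − P cos 10°) / N = 0.2685.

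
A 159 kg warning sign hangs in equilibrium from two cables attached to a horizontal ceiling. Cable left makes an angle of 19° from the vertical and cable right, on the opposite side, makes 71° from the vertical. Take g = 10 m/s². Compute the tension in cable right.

Angles from the horizontal: cable left is 90° − 19° = 71°, cable right is 90° − 71° = 19°.
Weight W = 159 × 10 = 1590 N acts straight down.
Horizontal: T_left cos 71° = T_right cos 19°  →  T_left = 2.904 T_right.
Vertical: T_left sin 71° + T_right sin 19° = 1590.
Substituting the horizontal relation into the vertical equation gives 3.072 T_right = 1590, so T_right = 517.7 N.

T_right ≈ 518 N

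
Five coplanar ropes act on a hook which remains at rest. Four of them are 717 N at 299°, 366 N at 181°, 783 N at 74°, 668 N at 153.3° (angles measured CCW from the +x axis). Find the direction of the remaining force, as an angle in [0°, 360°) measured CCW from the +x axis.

θ ≈ 314°

Sum the known components: ΣF_x = -399.3 N, ΣF_y = 419.3 N.
For equilibrium the remaining force must supply (−ΣF_x, −ΣF_y) = (399.3, -419.3) N.
Magnitude = √((399.3)² + (-419.3)²) = 579 N; direction = atan2(-419.3, 399.3) = 313.6°.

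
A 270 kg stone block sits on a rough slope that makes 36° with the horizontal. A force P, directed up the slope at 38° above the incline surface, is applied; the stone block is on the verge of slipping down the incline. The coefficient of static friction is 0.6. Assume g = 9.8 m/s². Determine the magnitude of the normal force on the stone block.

On the verge of sliding down the incline, friction equals μN and acts up the slope.
Perpendicular: N + P sin 38° = W cos 36° = 2141 N.
Along incline: P cos 38° + μN = W sin 36° with W sin 36° = 1555 N.
Solving the pair for P and N: P = 647.1 N, N = 1742 N (and f = μN = 1045 N).

N ≈ 1740 N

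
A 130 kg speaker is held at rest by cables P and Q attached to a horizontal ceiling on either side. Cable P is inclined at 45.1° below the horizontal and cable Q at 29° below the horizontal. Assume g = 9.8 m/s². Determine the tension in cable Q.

T_Q ≈ 935 N

Weight W = 130 × 9.8 = 1274 N acts straight down.
Horizontal: T_P cos 45.1° = T_Q cos 29°  →  T_P = 1.239 T_Q.
Vertical: T_P sin 45.1° + T_Q sin 29° = 1274.
Substituting the horizontal relation into the vertical equation gives 1.362 T_Q = 1274, so T_Q = 935.1 N.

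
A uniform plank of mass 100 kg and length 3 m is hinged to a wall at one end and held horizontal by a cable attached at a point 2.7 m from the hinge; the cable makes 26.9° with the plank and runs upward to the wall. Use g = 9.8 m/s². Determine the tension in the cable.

Take torques about the hinge: T sin 26.9° · 2.7 = 100×9.8×1.5 = 1470 N·m.
So T = 1470 / (0.4524 × 2.7) = 1203.4 N.

T ≈ 1200 N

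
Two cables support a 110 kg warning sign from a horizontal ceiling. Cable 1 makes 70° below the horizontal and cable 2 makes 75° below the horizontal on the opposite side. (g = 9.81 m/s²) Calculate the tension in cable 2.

T_2 ≈ 643 N

Weight W = 110 × 9.81 = 1079 N acts straight down.
Horizontal: T_1 cos 70° = T_2 cos 75°  →  T_1 = 0.7567 T_2.
Vertical: T_1 sin 70° + T_2 sin 75° = 1079.
Substituting the horizontal relation into the vertical equation gives 1.677 T_2 = 1079, so T_2 = 643.5 N.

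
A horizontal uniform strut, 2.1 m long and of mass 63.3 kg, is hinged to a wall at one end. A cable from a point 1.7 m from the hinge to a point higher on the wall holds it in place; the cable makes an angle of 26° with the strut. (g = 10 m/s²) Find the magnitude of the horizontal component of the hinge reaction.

Take torques about the hinge: T sin 26° · 1.7 = 63.3×10×1.05 = 664.65 N·m.
So T = 664.65 / (0.4384 × 1.7) = 891.87 N.
ΣF_x = 0: H_x = T cos 26° = 801.61 N.

H_x ≈ 802 N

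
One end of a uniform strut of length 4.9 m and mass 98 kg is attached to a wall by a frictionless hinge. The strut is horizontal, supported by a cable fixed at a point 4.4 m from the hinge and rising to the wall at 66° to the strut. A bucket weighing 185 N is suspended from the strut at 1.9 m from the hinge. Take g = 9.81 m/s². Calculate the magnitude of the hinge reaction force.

|H| ≈ 598 N

Take torques about the hinge: T sin 66° · 4.4 = 98×9.81×2.45 + 185×1.9 = 2706.9 N·m.
So T = 2706.9 / (0.9135 × 4.4) = 673.42 N.
ΣF_x = 0: H_x = T cos 66° = 273.9 N.
ΣF_y = 0: H_y = (98×9.81 + 185) − T sin 66° = 1146.4 − 615.2 = 531.18 N.
|H| = √(H_x² + H_y²) = √((273.9)² + (531.18)²) = 597.64 N.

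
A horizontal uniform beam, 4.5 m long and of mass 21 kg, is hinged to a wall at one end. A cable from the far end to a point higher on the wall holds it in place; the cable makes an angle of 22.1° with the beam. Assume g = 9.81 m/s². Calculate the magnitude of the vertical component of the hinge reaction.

Take torques about the hinge: T sin 22.1° · 4.5 = 21×9.81×2.25 = 463.52 N·m.
So T = 463.52 / (0.3762 × 4.5) = 273.79 N.
ΣF_y = 0: H_y = (21×9.81) − T sin 22.1° = 206.01 − 103.01 = 103.01 N.

|H_y| ≈ 103 N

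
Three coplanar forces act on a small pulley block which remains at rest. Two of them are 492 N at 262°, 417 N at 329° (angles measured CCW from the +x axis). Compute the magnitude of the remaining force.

Sum the known components: ΣF_x = 289 N, ΣF_y = -702 N.
For equilibrium the remaining force must supply (−ΣF_x, −ΣF_y) = (-289, 702) N.
Magnitude = √((-289)² + (702)²) = 759.1 N; direction = atan2(702, -289) = 112.4°.

F ≈ 759 N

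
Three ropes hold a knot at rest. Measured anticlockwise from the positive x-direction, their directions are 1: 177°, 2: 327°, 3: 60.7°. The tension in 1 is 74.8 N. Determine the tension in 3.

T_3 ≈ 37.5 N

Resolve: ΣF_x = 74.8 cos 177° + T_2 cos 327° + T_3 cos 60.7° = 0.
        ΣF_y = 74.8 sin 177° + T_2 sin 327° + T_3 sin 60.7° = 0.
The known terms sum to (-74.7, 3.915) N, so 0.8387 T_2 + 0.4894 T_3 = 74.7 and -0.5446 T_2 + 0.8721 T_3 = -3.915.
Solving simultaneously: T_2 = 67.20 N, T_3 = 37.48 N.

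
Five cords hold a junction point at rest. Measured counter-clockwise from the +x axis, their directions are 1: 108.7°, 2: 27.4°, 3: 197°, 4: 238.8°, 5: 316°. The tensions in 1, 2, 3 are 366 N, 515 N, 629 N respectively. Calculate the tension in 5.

Resolve: ΣF_x = 366 cos 108.7° + 515 cos 27.4° + 629 cos 197° + T_4 cos 238.8° + T_5 cos 316° = 0.
        ΣF_y = 366 sin 108.7° + 515 sin 27.4° + 629 sin 197° + T_4 sin 238.8° + T_5 sin 316° = 0.
The known terms sum to (-261.6, 399.8) N, so -0.5180 T_4 + 0.7193 T_5 = 261.6 and -0.8554 T_4 − 0.6947 T_5 = -399.8.
Solving simultaneously: T_4 = 108.5 N, T_5 = 441.9 N.

T_5 ≈ 442 N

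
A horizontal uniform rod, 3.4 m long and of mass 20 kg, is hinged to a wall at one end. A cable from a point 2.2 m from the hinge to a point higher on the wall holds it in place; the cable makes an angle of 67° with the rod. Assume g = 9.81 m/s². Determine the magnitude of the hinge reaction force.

|H| ≈ 78.3 N

Take torques about the hinge: T sin 67° · 2.2 = 20×9.81×1.7 = 333.54 N·m.
So T = 333.54 / (0.9205 × 2.2) = 164.7 N.
ΣF_x = 0: H_x = T cos 67° = 64.354 N.
ΣF_y = 0: H_y = (20×9.81) − T sin 67° = 196.2 − 151.61 = 44.591 N.
|H| = √(H_x² + H_y²) = √((64.354)² + (44.591)²) = 78.293 N.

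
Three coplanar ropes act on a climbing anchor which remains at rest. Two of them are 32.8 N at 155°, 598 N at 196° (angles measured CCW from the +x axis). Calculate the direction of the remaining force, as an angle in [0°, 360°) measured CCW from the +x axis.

Sum the known components: ΣF_x = -604.6 N, ΣF_y = -151 N.
For equilibrium the remaining force must supply (−ΣF_x, −ΣF_y) = (604.6, 151) N.
Magnitude = √((604.6)² + (151)²) = 623.1 N; direction = atan2(151, 604.6) = 14.0°.

θ ≈ 14°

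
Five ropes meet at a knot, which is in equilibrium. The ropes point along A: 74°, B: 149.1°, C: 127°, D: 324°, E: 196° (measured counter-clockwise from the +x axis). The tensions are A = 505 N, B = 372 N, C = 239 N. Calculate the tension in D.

Resolve: ΣF_x = 505 cos 74° + 372 cos 149.1° + 239 cos 127° + T_D cos 324° + T_E cos 196° = 0.
        ΣF_y = 505 sin 74° + 372 sin 149.1° + 239 sin 127° + T_D sin 324° + T_E sin 196° = 0.
The known terms sum to (-323.8, 867.3) N, so 0.8090 T_D − 0.9613 T_E = 323.8 and -0.5878 T_D − 0.2756 T_E = -867.3.
Solving simultaneously: T_D = 1171 N, T_E = 648.9 N.

T_D ≈ 1170 N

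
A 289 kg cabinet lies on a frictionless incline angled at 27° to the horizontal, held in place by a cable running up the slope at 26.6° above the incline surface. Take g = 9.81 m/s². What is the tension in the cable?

T ≈ 1440 N

Take axes along and perpendicular to the incline. Weight components: W sin 27° = 1287 N down-slope, W cos 27° = 2526 N into the surface.
Along incline: T cos 26.6° = W sin 27° → T = 1439 N.
Perpendicular: N = W cos 27° − T sin 26.6° = 1882 N.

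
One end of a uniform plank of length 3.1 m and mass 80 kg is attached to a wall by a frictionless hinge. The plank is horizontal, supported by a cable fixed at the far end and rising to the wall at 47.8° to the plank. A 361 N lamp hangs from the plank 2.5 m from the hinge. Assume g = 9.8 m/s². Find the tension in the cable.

Take torques about the hinge: T sin 47.8° · 3.1 = 80×9.8×1.55 + 361×2.5 = 2117.7 N·m.
So T = 2117.7 / (0.7408 × 3.1) = 922.14 N.

T ≈ 922 N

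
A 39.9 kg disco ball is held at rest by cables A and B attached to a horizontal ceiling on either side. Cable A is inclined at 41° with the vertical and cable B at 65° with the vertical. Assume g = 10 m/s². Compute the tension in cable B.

Angles from the horizontal: cable A is 90° − 41° = 49°, cable B is 90° − 65° = 25°.
Weight W = 39.9 × 10 = 399 N acts straight down.
Horizontal: T_A cos 49° = T_B cos 25°  →  T_A = 1.381 T_B.
Vertical: T_A sin 49° + T_B sin 25° = 399.
Substituting the horizontal relation into the vertical equation gives 1.465 T_B = 399, so T_B = 272.3 N.

T_B ≈ 272 N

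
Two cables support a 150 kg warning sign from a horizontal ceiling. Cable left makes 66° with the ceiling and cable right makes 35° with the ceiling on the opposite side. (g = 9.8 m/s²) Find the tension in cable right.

Weight W = 150 × 9.8 = 1470 N acts straight down.
Horizontal: T_left cos 66° = T_right cos 35°  →  T_left = 2.014 T_right.
Vertical: T_left sin 66° + T_right sin 35° = 1470.
Substituting the horizontal relation into the vertical equation gives 2.413 T_right = 1470, so T_right = 609.1 N.

T_right ≈ 609 N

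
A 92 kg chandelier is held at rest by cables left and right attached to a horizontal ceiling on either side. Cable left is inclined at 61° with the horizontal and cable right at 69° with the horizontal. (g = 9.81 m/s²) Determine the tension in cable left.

Weight W = 92 × 9.81 = 902.5 N acts straight down.
Horizontal: T_left cos 61° = T_right cos 69°  →  T_right = 1.353 T_left.
Vertical: T_left sin 61° + T_right sin 69° = 902.5.
Substituting the horizontal relation into the vertical equation gives 2.138 T_left = 902.5, so T_left = 422.2 N.

T_left ≈ 422 N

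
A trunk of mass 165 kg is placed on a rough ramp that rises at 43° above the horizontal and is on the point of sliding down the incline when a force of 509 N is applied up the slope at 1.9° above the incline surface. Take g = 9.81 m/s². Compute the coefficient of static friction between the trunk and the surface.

On the verge of sliding down the incline, friction is at its maximum μN and acts up the slope.
Perpendicular to incline: N = W cos 43° − P sin 1.9° = 1184 − 16.88 = 1167 N.
Along incline: P cos 1.9° + μN = W sin 43° → μ = (W sin 43° − P cos 1.9°) / N = 0.5101.

μ ≈ 0.510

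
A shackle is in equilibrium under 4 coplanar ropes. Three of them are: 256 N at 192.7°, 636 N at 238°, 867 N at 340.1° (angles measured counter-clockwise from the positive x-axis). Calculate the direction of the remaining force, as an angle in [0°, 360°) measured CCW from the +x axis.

Sum the known components: ΣF_x = 228.5 N, ΣF_y = -890.7 N.
For equilibrium the remaining force must supply (−ΣF_x, −ΣF_y) = (-228.5, 890.7) N.
Magnitude = √((-228.5)² + (890.7)²) = 919.6 N; direction = atan2(890.7, -228.5) = 104.4°.

θ ≈ 104°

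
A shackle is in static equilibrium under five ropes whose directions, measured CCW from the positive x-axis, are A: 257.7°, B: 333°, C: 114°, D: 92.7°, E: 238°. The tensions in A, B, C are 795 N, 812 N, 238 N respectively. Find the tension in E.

Resolve: ΣF_x = 795 cos 257.7° + 812 cos 333° + 238 cos 114° + T_D cos 92.7° + T_E cos 238° = 0.
        ΣF_y = 795 sin 257.7° + 812 sin 333° + 238 sin 114° + T_D sin 92.7° + T_E sin 238° = 0.
The known terms sum to (457.3, -928) N, so -0.0471 T_D − 0.5299 T_E = -457.3 and 0.9989 T_D − 0.8480 T_E = 928.
Solving simultaneously: T_D = 1545 N, T_E = 725.7 N.

T_E ≈ 726 N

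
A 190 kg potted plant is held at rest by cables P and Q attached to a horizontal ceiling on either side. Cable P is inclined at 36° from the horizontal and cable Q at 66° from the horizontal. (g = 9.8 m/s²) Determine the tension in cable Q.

Weight W = 190 × 9.8 = 1862 N acts straight down.
Horizontal: T_P cos 36° = T_Q cos 66°  →  T_P = 0.5028 T_Q.
Vertical: T_P sin 36° + T_Q sin 66° = 1862.
Substituting the horizontal relation into the vertical equation gives 1.209 T_Q = 1862, so T_Q = 1540 N.

T_Q ≈ 1540 N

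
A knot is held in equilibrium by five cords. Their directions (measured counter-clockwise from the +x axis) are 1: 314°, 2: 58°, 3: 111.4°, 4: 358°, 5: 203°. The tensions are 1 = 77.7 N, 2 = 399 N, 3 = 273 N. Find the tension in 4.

T_4 ≈ 1020 N

Resolve: ΣF_x = 77.7 cos 314° + 399 cos 58° + 273 cos 111.4° + T_4 cos 358° + T_5 cos 203° = 0.
        ΣF_y = 77.7 sin 314° + 399 sin 58° + 273 sin 111.4° + T_4 sin 358° + T_5 sin 203° = 0.
The known terms sum to (165.8, 536.7) N, so 0.9994 T_4 − 0.9205 T_5 = -165.8 and -0.0349 T_4 − 0.3907 T_5 = -536.7.
Solving simultaneously: T_4 = 1016 N, T_5 = 1283 N.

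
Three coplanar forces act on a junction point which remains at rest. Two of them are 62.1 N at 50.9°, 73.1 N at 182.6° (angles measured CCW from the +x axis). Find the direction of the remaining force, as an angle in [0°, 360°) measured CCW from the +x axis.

θ ≈ 307°

Sum the known components: ΣF_x = -33.86 N, ΣF_y = 44.88 N.
For equilibrium the remaining force must supply (−ΣF_x, −ΣF_y) = (33.86, -44.88) N.
Magnitude = √((33.86)² + (-44.88)²) = 56.22 N; direction = atan2(-44.88, 33.86) = 307.0°.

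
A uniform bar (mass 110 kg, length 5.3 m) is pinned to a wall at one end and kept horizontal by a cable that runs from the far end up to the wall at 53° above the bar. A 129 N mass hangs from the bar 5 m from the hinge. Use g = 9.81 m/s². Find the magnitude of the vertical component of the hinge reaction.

|H_y| ≈ 547 N

Take torques about the hinge: T sin 53° · 5.3 = 110×9.81×2.65 + 129×5 = 3504.6 N·m.
So T = 3504.6 / (0.7986 × 5.3) = 827.97 N.
ΣF_y = 0: H_y = (110×9.81 + 129) − T sin 53° = 1208.1 − 661.25 = 546.85 N.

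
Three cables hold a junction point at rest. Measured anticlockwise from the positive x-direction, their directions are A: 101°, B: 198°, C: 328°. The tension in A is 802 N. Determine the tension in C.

T_C ≈ 1040 N

Resolve: ΣF_x = 802 cos 101° + T_B cos 198° + T_C cos 328° = 0.
        ΣF_y = 802 sin 101° + T_B sin 198° + T_C sin 328° = 0.
The known terms sum to (-153, 787.3) N, so -0.9511 T_B + 0.8480 T_C = 153 and -0.3090 T_B − 0.5299 T_C = -787.3.
Solving simultaneously: T_B = 765.7 N, T_C = 1039 N.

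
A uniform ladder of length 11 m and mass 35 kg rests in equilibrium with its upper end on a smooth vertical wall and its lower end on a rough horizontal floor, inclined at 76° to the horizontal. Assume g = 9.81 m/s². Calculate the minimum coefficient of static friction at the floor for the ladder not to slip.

ΣF_y = 0: N_floor = 35×9.81 = 343.35 N.
Torques about the foot: N_wall · 11 sin 76° = 35×9.81×5.5 cos 76° → N_wall = 42.803 N.
ΣF_x = 0: f_floor = N_wall = 42.803 N.
μ_min = f_floor / N_floor = 42.803 / 343.35 = 0.1247.

μ_min ≈ 0.125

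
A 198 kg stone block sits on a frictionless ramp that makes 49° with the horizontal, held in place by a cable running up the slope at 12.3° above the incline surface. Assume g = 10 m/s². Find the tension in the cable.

Take axes along and perpendicular to the incline. Weight components: W sin 49° = 1494 N down-slope, W cos 49° = 1299 N into the surface.
Along incline: T cos 12.3° = W sin 49° → T = 1529 N.
Perpendicular: N = W cos 49° − T sin 12.3° = 973.2 N.

T ≈ 1530 N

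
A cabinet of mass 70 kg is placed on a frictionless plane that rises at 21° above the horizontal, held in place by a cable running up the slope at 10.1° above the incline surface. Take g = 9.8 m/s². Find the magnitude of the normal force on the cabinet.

N ≈ 597 N

Take axes along and perpendicular to the incline. Weight components: W sin 21° = 245.8 N down-slope, W cos 21° = 640.4 N into the surface.
Along incline: T cos 10.1° = W sin 21° → T = 249.7 N.
Perpendicular: N = W cos 21° − T sin 10.1° = 596.6 N.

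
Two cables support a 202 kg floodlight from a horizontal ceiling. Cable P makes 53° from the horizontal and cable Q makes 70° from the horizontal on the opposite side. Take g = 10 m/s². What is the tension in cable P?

Weight W = 202 × 10 = 2020 N acts straight down.
Horizontal: T_P cos 53° = T_Q cos 70°  →  T_Q = 1.76 T_P.
Vertical: T_P sin 53° + T_Q sin 70° = 2020.
Substituting the horizontal relation into the vertical equation gives 2.452 T_P = 2020, so T_P = 823.8 N.

T_P ≈ 824 N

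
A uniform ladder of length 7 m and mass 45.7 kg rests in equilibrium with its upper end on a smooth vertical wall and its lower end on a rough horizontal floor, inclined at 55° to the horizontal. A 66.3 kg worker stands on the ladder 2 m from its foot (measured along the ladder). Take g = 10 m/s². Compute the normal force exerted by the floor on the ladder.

N_floor ≈ 1120 N

ΣF_y = 0: N_floor = 45.7×10 + 66.3×10 = 1120 N.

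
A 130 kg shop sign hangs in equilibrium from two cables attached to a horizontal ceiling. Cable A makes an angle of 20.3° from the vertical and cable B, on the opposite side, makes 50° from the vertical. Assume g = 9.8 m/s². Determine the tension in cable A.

Angles from the horizontal: cable A is 90° − 20.3° = 69.7°, cable B is 90° − 50° = 40°.
Weight W = 130 × 9.8 = 1274 N acts straight down.
Horizontal: T_A cos 69.7° = T_B cos 40°  →  T_B = 0.4529 T_A.
Vertical: T_A sin 69.7° + T_B sin 40° = 1274.
Substituting the horizontal relation into the vertical equation gives 1.229 T_A = 1274, so T_A = 1037 N.

T_A ≈ 1040 N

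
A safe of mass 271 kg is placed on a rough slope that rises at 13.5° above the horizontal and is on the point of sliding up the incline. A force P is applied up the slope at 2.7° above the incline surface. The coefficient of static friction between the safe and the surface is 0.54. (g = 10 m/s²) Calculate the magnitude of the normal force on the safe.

On the verge of sliding up the incline, friction equals μN and acts down the slope.
Perpendicular: N + P sin 2.7° = W cos 13.5° = 2635 N.
Along incline: P cos 2.7° = W sin 13.5° + μN  with W sin 13.5° = 632.6 N.
Solving the pair for P and N: P = 2007 N, N = 2541 N (and f = μN = 1372 N).

N ≈ 2540 N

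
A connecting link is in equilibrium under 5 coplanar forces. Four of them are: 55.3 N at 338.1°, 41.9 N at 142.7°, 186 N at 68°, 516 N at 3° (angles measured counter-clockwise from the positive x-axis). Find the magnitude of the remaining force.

Sum the known components: ΣF_x = 602.9 N, ΣF_y = 204.2 N.
For equilibrium the remaining force must supply (−ΣF_x, −ΣF_y) = (-602.9, -204.2) N.
Magnitude = √((-602.9)² + (-204.2)²) = 636.6 N; direction = atan2(-204.2, -602.9) = 198.7°.

F ≈ 637 N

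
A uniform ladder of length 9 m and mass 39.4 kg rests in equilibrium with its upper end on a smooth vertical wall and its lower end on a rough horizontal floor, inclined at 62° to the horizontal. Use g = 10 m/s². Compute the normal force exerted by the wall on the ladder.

N_wall ≈ 105 N

Torques about the foot: N_wall · 9 sin 62° = 39.4×10×4.5 cos 62° → N_wall = 104.75 N.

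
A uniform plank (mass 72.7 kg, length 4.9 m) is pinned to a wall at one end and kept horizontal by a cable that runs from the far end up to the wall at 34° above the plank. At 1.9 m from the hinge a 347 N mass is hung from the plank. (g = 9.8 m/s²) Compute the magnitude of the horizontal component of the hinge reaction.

Take torques about the hinge: T sin 34° · 4.9 = 72.7×9.8×2.45 + 347×1.9 = 2404.8 N·m.
So T = 2404.8 / (0.5592 × 4.9) = 877.66 N.
ΣF_x = 0: H_x = T cos 34° = 727.61 N.

H_x ≈ 728 N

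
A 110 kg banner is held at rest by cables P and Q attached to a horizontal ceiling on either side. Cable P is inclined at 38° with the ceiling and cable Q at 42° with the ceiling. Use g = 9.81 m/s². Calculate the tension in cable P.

T_P ≈ 814 N

Weight W = 110 × 9.81 = 1079 N acts straight down.
Horizontal: T_P cos 38° = T_Q cos 42°  →  T_Q = 1.06 T_P.
Vertical: T_P sin 38° + T_Q sin 42° = 1079.
Substituting the horizontal relation into the vertical equation gives 1.325 T_P = 1079, so T_P = 814.3 N.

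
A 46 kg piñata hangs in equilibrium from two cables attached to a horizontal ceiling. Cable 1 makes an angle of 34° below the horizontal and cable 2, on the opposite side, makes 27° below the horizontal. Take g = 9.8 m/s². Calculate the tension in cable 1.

T_1 ≈ 459 N

Weight W = 46 × 9.8 = 450.8 N acts straight down.
Horizontal: T_1 cos 34° = T_2 cos 27°  →  T_2 = 0.9305 T_1.
Vertical: T_1 sin 34° + T_2 sin 27° = 450.8.
Substituting the horizontal relation into the vertical equation gives 0.9816 T_1 = 450.8, so T_1 = 459.2 N.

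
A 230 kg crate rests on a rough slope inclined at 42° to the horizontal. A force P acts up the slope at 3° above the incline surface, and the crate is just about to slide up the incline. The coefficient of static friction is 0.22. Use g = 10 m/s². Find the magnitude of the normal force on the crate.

On the verge of sliding up the incline, friction equals μN and acts down the slope.
Perpendicular: N + P sin 3° = W cos 42° = 1709 N.
Along incline: P cos 3° = W sin 42° + μN  with W sin 42° = 1539 N.
Solving the pair for P and N: P = 1896 N, N = 1610 N (and f = μN = 354.2 N).

N ≈ 1610 N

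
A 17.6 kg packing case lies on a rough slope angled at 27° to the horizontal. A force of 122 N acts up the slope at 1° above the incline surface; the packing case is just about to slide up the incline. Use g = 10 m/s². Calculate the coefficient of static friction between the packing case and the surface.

μ ≈ 0.272

On the verge of sliding up the incline, friction is at its maximum μN and acts down the slope.
Perpendicular to incline: N = W cos 27° − P sin 1° = 156.8 − 2.129 = 154.7 N.
Along incline: P cos 1° − μN = W sin 27° → μ = −(W sin 27° − P cos 1°) / N = 0.272.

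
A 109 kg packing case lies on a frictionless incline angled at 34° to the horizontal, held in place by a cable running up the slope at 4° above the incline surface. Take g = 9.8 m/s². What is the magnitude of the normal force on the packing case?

Take axes along and perpendicular to the incline. Weight components: W sin 34° = 597.3 N down-slope, W cos 34° = 885.6 N into the surface.
Along incline: T cos 4° = W sin 34° → T = 598.8 N.
Perpendicular: N = W cos 34° − T sin 4° = 843.8 N.

N ≈ 844 N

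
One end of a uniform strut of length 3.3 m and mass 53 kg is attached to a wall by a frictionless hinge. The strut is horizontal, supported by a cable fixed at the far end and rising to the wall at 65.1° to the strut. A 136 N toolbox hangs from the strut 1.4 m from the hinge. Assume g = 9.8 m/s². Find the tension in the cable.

Take torques about the hinge: T sin 65.1° · 3.3 = 53×9.8×1.65 + 136×1.4 = 1047.4 N·m.
So T = 1047.4 / (0.9070 × 3.3) = 349.92 N.

T ≈ 350 N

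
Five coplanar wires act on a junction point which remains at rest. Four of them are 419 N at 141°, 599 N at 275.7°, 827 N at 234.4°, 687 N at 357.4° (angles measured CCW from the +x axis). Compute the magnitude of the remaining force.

Sum the known components: ΣF_x = -61.25 N, ΣF_y = -1036 N.
For equilibrium the remaining force must supply (−ΣF_x, −ΣF_y) = (61.25, 1036) N.
Magnitude = √((61.25)² + (1036)²) = 1038 N; direction = atan2(1036, 61.25) = 86.6°.

F ≈ 1040 N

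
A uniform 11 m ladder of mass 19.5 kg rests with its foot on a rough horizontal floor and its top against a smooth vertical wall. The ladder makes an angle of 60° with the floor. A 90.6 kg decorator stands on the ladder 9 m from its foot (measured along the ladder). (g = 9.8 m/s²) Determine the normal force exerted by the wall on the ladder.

N_wall ≈ 475 N

Torques about the foot: N_wall · 11 sin 60° = 19.5×9.8×5.5 cos 60° + 90.6×9.8×9 cos 60° → N_wall = 474.58 N.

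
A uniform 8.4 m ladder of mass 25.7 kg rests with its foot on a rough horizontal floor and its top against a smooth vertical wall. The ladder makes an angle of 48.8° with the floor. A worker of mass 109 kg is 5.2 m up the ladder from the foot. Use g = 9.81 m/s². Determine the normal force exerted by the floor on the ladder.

ΣF_y = 0: N_floor = 25.7×9.81 + 109×9.81 = 1321.4 N.

N_floor ≈ 1320 N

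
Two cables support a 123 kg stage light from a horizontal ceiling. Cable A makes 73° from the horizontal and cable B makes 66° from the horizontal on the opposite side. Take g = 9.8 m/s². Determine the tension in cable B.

Weight W = 123 × 9.8 = 1205 N acts straight down.
Horizontal: T_A cos 73° = T_B cos 66°  →  T_A = 1.391 T_B.
Vertical: T_A sin 73° + T_B sin 66° = 1205.
Substituting the horizontal relation into the vertical equation gives 2.244 T_B = 1205, so T_B = 537.2 N.

T_B ≈ 537 N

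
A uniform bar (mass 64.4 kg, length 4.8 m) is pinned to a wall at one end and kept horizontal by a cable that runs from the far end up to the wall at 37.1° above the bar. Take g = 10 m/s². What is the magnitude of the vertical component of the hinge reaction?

|H_y| ≈ 322 N

Take torques about the hinge: T sin 37.1° · 4.8 = 64.4×10×2.4 = 1545.6 N·m.
So T = 1545.6 / (0.6032 × 4.8) = 533.81 N.
ΣF_y = 0: H_y = (64.4×10) − T sin 37.1° = 644 − 322 = 322 N.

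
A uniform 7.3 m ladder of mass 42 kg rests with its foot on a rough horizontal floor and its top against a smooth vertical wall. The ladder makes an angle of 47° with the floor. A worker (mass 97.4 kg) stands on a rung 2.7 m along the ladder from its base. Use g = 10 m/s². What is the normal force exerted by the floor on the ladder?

N_floor ≈ 1390 N

ΣF_y = 0: N_floor = 42×10 + 97.4×10 = 1394 N.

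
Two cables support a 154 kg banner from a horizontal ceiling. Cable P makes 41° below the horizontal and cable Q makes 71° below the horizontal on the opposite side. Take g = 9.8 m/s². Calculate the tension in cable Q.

Weight W = 154 × 9.8 = 1509 N acts straight down.
Horizontal: T_P cos 41° = T_Q cos 71°  →  T_P = 0.4314 T_Q.
Vertical: T_P sin 41° + T_Q sin 71° = 1509.
Substituting the horizontal relation into the vertical equation gives 1.229 T_Q = 1509, so T_Q = 1228 N.

T_Q ≈ 1230 N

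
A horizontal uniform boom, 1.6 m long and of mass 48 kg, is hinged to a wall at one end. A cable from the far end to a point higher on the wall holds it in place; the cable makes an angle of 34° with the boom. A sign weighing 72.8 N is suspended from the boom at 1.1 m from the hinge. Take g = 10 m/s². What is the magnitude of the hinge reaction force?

Take torques about the hinge: T sin 34° · 1.6 = 48×10×0.8 + 72.8×1.1 = 464.08 N·m.
So T = 464.08 / (0.5592 × 1.6) = 518.69 N.
ΣF_x = 0: H_x = T cos 34° = 430.02 N.
ΣF_y = 0: H_y = (48×10 + 72.8) − T sin 34° = 552.8 − 290.05 = 262.75 N.
|H| = √(H_x² + H_y²) = √((430.02)² + (262.75)²) = 503.94 N.

|H| ≈ 504 N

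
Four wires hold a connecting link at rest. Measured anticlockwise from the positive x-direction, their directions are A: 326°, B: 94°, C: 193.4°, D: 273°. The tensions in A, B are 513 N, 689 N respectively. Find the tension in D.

T_D ≈ 307 N

Resolve: ΣF_x = 513 cos 326° + 689 cos 94° + T_C cos 193.4° + T_D cos 273° = 0.
        ΣF_y = 513 sin 326° + 689 sin 94° + T_C sin 193.4° + T_D sin 273° = 0.
The known terms sum to (377.2, 400.5) N, so -0.9728 T_C + 0.0523 T_D = -377.2 and -0.2317 T_C − 0.9986 T_D = -400.5.
Solving simultaneously: T_C = 404.3 N, T_D = 307.2 N.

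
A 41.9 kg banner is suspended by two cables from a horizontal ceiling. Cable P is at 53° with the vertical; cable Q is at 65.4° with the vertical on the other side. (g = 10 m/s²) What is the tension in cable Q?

T_Q ≈ 380 N

Angles from the horizontal: cable P is 90° − 53° = 37°, cable Q is 90° − 65.4° = 24.6°.
Weight W = 41.9 × 10 = 419 N acts straight down.
Horizontal: T_P cos 37° = T_Q cos 24.6°  →  T_P = 1.138 T_Q.
Vertical: T_P sin 37° + T_Q sin 24.6° = 419.
Substituting the horizontal relation into the vertical equation gives 1.101 T_Q = 419, so T_Q = 380.4 N.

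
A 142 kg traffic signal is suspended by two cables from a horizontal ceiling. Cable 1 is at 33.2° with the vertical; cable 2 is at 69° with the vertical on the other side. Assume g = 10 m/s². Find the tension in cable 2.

Angles from the horizontal: cable 1 is 90° − 33.2° = 56.8°, cable 2 is 90° − 69° = 21°.
Weight W = 142 × 10 = 1420 N acts straight down.
Horizontal: T_1 cos 56.8° = T_2 cos 21°  →  T_1 = 1.705 T_2.
Vertical: T_1 sin 56.8° + T_2 sin 21° = 1420.
Substituting the horizontal relation into the vertical equation gives 1.785 T_2 = 1420, so T_2 = 795.5 N.

T_2 ≈ 796 N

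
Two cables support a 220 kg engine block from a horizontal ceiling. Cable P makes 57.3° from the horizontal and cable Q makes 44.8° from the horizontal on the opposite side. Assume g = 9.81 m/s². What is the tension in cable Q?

Weight W = 220 × 9.81 = 2158 N acts straight down.
Horizontal: T_P cos 57.3° = T_Q cos 44.8°  →  T_P = 1.313 T_Q.
Vertical: T_P sin 57.3° + T_Q sin 44.8° = 2158.
Substituting the horizontal relation into the vertical equation gives 1.81 T_Q = 2158, so T_Q = 1192 N.

T_Q ≈ 1190 N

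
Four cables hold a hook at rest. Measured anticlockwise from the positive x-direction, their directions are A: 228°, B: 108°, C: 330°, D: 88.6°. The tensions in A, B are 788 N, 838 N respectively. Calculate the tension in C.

Resolve: ΣF_x = 788 cos 228° + 838 cos 108° + T_C cos 330° + T_D cos 88.6° = 0.
        ΣF_y = 788 sin 228° + 838 sin 108° + T_C sin 330° + T_D sin 88.6° = 0.
The known terms sum to (-786.2, 211.4) N, so 0.8660 T_C + 0.0244 T_D = 786.2 and -0.5000 T_C + 0.9997 T_D = -211.4.
Solving simultaneously: T_C = 901.1 N, T_D = 239.2 N.

T_C ≈ 901 N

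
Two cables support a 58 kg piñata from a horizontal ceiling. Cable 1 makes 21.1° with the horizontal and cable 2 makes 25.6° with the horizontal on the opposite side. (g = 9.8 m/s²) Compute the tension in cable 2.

Weight W = 58 × 9.8 = 568.4 N acts straight down.
Horizontal: T_1 cos 21.1° = T_2 cos 25.6°  →  T_1 = 0.9666 T_2.
Vertical: T_1 sin 21.1° + T_2 sin 25.6° = 568.4.
Substituting the horizontal relation into the vertical equation gives 0.7801 T_2 = 568.4, so T_2 = 728.6 N.

T_2 ≈ 729 N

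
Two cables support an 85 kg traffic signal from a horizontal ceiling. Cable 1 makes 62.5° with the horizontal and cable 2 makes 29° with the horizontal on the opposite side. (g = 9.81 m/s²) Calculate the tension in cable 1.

Weight W = 85 × 9.81 = 833.9 N acts straight down.
Horizontal: T_1 cos 62.5° = T_2 cos 29°  →  T_2 = 0.5279 T_1.
Vertical: T_1 sin 62.5° + T_2 sin 29° = 833.9.
Substituting the horizontal relation into the vertical equation gives 1.143 T_1 = 833.9, so T_1 = 729.6 N.

T_1 ≈ 730 N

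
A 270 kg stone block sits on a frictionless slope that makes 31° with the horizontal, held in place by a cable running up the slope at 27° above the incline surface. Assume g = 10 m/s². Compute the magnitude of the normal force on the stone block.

N ≈ 1610 N

Take axes along and perpendicular to the incline. Weight components: W sin 31° = 1391 N down-slope, W cos 31° = 2314 N into the surface.
Along incline: T cos 27° = W sin 31° → T = 1561 N.
Perpendicular: N = W cos 31° − T sin 27° = 1606 N.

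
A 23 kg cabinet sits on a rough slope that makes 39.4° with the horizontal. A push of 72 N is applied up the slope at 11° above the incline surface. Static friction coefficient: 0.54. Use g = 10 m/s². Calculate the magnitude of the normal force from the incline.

Axes along / perpendicular to the incline. W sin 39.4° = 146 N down-slope; W cos 39.4° = 177.7 N into the surface.
Perpendicular: N = W cos 39.4° − P sin 11° = 177.7 − 13.74 = 164 N.
Along incline: P cos 11° + f = W sin 39.4° (friction acts up-slope) → f = 146 − 70.68 = 75.31 N.
|f| = 75.31 N ≤ μN = 88.55 N, so the cabinet is indeed static.

N ≈ 164 N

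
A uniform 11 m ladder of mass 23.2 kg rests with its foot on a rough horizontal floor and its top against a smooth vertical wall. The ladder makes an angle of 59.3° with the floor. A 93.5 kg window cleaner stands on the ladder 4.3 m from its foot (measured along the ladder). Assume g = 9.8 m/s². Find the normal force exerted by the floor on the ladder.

N_floor ≈ 1140 N

ΣF_y = 0: N_floor = 23.2×9.8 + 93.5×9.8 = 1143.7 N.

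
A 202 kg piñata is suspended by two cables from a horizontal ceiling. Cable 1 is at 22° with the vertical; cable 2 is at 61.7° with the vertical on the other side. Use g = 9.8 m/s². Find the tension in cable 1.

T_1 ≈ 1750 N

Angles from the horizontal: cable 1 is 90° − 22° = 68°, cable 2 is 90° − 61.7° = 28.3°.
Weight W = 202 × 9.8 = 1980 N acts straight down.
Horizontal: T_1 cos 68° = T_2 cos 28.3°  →  T_2 = 0.4255 T_1.
Vertical: T_1 sin 68° + T_2 sin 28.3° = 1980.
Substituting the horizontal relation into the vertical equation gives 1.129 T_1 = 1980, so T_1 = 1754 N.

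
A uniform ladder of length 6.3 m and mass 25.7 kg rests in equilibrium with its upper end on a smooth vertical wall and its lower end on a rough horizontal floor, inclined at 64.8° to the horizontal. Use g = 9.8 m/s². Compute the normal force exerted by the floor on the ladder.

ΣF_y = 0: N_floor = 25.7×9.8 = 251.86 N.

N_floor ≈ 252 N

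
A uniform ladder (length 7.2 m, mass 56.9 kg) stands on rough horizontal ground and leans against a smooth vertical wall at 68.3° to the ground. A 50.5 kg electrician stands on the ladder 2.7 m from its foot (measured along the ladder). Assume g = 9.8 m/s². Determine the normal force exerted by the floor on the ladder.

ΣF_y = 0: N_floor = 56.9×9.8 + 50.5×9.8 = 1052.5 N.

N_floor ≈ 1050 N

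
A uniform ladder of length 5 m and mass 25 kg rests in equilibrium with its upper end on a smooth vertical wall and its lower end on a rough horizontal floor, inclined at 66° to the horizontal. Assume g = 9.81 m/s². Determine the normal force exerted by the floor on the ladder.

N_floor ≈ 245 N

ΣF_y = 0: N_floor = 25×9.81 = 245.25 N.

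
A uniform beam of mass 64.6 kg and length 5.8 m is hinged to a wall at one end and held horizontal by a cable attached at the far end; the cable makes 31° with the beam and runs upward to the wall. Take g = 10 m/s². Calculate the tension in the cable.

Take torques about the hinge: T sin 31° · 5.8 = 64.6×10×2.9 = 1873.4 N·m.
So T = 1873.4 / (0.5150 × 5.8) = 627.14 N.

T ≈ 627 N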